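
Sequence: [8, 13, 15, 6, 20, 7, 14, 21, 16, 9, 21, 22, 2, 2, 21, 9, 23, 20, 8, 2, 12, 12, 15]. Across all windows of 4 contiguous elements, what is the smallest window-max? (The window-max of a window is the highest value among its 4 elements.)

12

[8, 13, 15, 6] → max 15
[13, 15, 6, 20] → max 20
[15, 6, 20, 7] → max 20
[6, 20, 7, 14] → max 20
[20, 7, 14, 21] → max 21
[7, 14, 21, 16] → max 21
[14, 21, 16, 9] → max 21
[21, 16, 9, 21] → max 21
[16, 9, 21, 22] → max 22
[9, 21, 22, 2] → max 22
[21, 22, 2, 2] → max 22
[22, 2, 2, 21] → max 22
[2, 2, 21, 9] → max 21
[2, 21, 9, 23] → max 23
[21, 9, 23, 20] → max 23
[9, 23, 20, 8] → max 23
[23, 20, 8, 2] → max 23
[20, 8, 2, 12] → max 20
[8, 2, 12, 12] → max 12
[2, 12, 12, 15] → max 15
Smallest of these is 12.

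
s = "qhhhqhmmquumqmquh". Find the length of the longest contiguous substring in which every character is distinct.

4

[q] len 1
[q, h] len 2
[h] len 1
[h] len 1
[h, q] len 2
[q, h] len 2
[q, h, m] len 3
[m] len 1
[m, q] len 2
[m, q, u] len 3
[u] len 1
[u, m] len 2
[u, m, q] len 3
[q, m] len 2
[m, q] len 2
[m, q, u] len 3
[m, q, u, h] len 4
Longest all-distinct length: 4.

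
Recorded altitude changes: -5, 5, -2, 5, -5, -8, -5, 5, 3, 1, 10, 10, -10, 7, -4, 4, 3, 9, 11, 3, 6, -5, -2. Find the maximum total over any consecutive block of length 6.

[-5, 5, -2, 5, -5, -8] → sum -10
[5, -2, 5, -5, -8, -5] → sum -10
[-2, 5, -5, -8, -5, 5] → sum -10
[5, -5, -8, -5, 5, 3] → sum -5
[-5, -8, -5, 5, 3, 1] → sum -9
[-8, -5, 5, 3, 1, 10] → sum 6
[-5, 5, 3, 1, 10, 10] → sum 24
[5, 3, 1, 10, 10, -10] → sum 19
[3, 1, 10, 10, -10, 7] → sum 21
[1, 10, 10, -10, 7, -4] → sum 14
[10, 10, -10, 7, -4, 4] → sum 17
[10, -10, 7, -4, 4, 3] → sum 10
[-10, 7, -4, 4, 3, 9] → sum 9
[7, -4, 4, 3, 9, 11] → sum 30
[-4, 4, 3, 9, 11, 3] → sum 26
[4, 3, 9, 11, 3, 6] → sum 36
[3, 9, 11, 3, 6, -5] → sum 27
[9, 11, 3, 6, -5, -2] → sum 22
Maximum of these is 36.

36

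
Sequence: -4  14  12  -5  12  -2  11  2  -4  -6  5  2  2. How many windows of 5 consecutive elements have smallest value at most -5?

8

-4 14 12 -5 12 → min -5  ≤ -5 ✓
14 12 -5 12 -2 → min -5  ≤ -5 ✓
12 -5 12 -2 11 → min -5  ≤ -5 ✓
-5 12 -2 11 2 → min -5  ≤ -5 ✓
12 -2 11 2 -4 → min -4
-2 11 2 -4 -6 → min -6  ≤ -5 ✓
11 2 -4 -6 5 → min -6  ≤ -5 ✓
2 -4 -6 5 2 → min -6  ≤ -5 ✓
-4 -6 5 2 2 → min -6  ≤ -5 ✓
8 windows satisfy the condition.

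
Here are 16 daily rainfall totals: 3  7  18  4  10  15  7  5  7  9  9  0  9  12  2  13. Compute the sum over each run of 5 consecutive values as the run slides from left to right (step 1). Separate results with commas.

3 7 18 4 10 → sum 42
7 18 4 10 15 → sum 54
18 4 10 15 7 → sum 54
4 10 15 7 5 → sum 41
10 15 7 5 7 → sum 44
15 7 5 7 9 → sum 43
7 5 7 9 9 → sum 37
5 7 9 9 0 → sum 30
7 9 9 0 9 → sum 34
9 9 0 9 12 → sum 39
9 0 9 12 2 → sum 32
0 9 12 2 13 → sum 36

42, 54, 54, 41, 44, 43, 37, 30, 34, 39, 32, 36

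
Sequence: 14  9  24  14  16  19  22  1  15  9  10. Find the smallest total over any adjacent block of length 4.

35

Window sums for each of the 8 positions:
14 9 24 14 → sum 61
9 24 14 16 → sum 63
24 14 16 19 → sum 73
14 16 19 22 → sum 71
16 19 22 1 → sum 58
19 22 1 15 → sum 57
22 1 15 9 → sum 47
1 15 9 10 → sum 35
Smallest of these is 35.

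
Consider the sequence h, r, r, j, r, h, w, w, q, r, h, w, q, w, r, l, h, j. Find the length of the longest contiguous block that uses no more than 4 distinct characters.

11

Extend right; when distinct count exceeds 4, shrink from the left:
[h] 1 distinct, len 1
[h, r] 2 distinct, len 2
[h, r, r] 2 distinct, len 3
[h, r, r, j] 3 distinct, len 4
[h, r, r, j, r] 3 distinct, len 5
[h, r, r, j, r, h] 3 distinct, len 6
[h, r, r, j, r, h, w] 4 distinct, len 7
[h, r, r, j, r, h, w, w] 4 distinct, len 8
[r, h, w, w, q] 4 distinct, len 5
[r, h, w, w, q, r] 4 distinct, len 6
[r, h, w, w, q, r, h] 4 distinct, len 7
[r, h, w, w, q, r, h, w] 4 distinct, len 8
[r, h, w, w, q, r, h, w, q] 4 distinct, len 9
[r, h, w, w, q, r, h, w, q, w] 4 distinct, len 10
[r, h, w, w, q, r, h, w, q, w, r] 4 distinct, len 11
[w, q, w, r, l] 4 distinct, len 5
[w, r, l, h] 4 distinct, len 4
[r, l, h, j] 4 distinct, len 4
Longest length with ≤4 distinct: 11.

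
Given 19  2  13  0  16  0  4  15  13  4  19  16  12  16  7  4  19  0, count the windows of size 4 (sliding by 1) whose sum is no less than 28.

14

[19, 2, 13, 0] → sum 34  ≥ 28 ✓
[2, 13, 0, 16] → sum 31  ≥ 28 ✓
[13, 0, 16, 0] → sum 29  ≥ 28 ✓
[0, 16, 0, 4] → sum 20
[16, 0, 4, 15] → sum 35  ≥ 28 ✓
[0, 4, 15, 13] → sum 32  ≥ 28 ✓
[4, 15, 13, 4] → sum 36  ≥ 28 ✓
[15, 13, 4, 19] → sum 51  ≥ 28 ✓
[13, 4, 19, 16] → sum 52  ≥ 28 ✓
[4, 19, 16, 12] → sum 51  ≥ 28 ✓
[19, 16, 12, 16] → sum 63  ≥ 28 ✓
[16, 12, 16, 7] → sum 51  ≥ 28 ✓
[12, 16, 7, 4] → sum 39  ≥ 28 ✓
[16, 7, 4, 19] → sum 46  ≥ 28 ✓
[7, 4, 19, 0] → sum 30  ≥ 28 ✓
14 windows satisfy the condition.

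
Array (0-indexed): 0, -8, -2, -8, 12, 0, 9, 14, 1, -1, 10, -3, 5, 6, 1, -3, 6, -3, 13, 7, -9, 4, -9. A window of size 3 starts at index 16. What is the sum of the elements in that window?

Elements at indices 16..18: 6, -3, 13
sum(6, -3, 13) = 16

16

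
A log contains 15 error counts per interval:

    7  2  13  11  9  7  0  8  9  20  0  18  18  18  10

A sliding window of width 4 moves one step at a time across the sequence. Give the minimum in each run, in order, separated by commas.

7 2 13 11 → min 2
2 13 11 9 → min 2
13 11 9 7 → min 7
11 9 7 0 → min 0
9 7 0 8 → min 0
7 0 8 9 → min 0
0 8 9 20 → min 0
8 9 20 0 → min 0
9 20 0 18 → min 0
20 0 18 18 → min 0
0 18 18 18 → min 0
18 18 18 10 → min 10

2, 2, 7, 0, 0, 0, 0, 0, 0, 0, 0, 10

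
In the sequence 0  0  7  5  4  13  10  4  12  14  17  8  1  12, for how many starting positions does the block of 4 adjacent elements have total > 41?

[0, 0, 7, 5] → sum 12
[0, 7, 5, 4] → sum 16
[7, 5, 4, 13] → sum 29
[5, 4, 13, 10] → sum 32
[4, 13, 10, 4] → sum 31
[13, 10, 4, 12] → sum 39
[10, 4, 12, 14] → sum 40
[4, 12, 14, 17] → sum 47  > 41 ✓
[12, 14, 17, 8] → sum 51  > 41 ✓
[14, 17, 8, 1] → sum 40
[17, 8, 1, 12] → sum 38
2 windows satisfy the condition.

2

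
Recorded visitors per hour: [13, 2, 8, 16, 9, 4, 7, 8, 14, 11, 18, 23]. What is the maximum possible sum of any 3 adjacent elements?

52

[13, 2, 8] → sum 23
[2, 8, 16] → sum 26
[8, 16, 9] → sum 33
[16, 9, 4] → sum 29
[9, 4, 7] → sum 20
[4, 7, 8] → sum 19
[7, 8, 14] → sum 29
[8, 14, 11] → sum 33
[14, 11, 18] → sum 43
[11, 18, 23] → sum 52
Maximum of these is 52.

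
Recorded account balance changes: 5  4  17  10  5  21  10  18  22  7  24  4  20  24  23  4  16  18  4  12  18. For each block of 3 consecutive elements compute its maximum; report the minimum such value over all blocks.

17

Window maxs for each of the 19 positions:
[5, 4, 17] → max 17
[4, 17, 10] → max 17
[17, 10, 5] → max 17
[10, 5, 21] → max 21
[5, 21, 10] → max 21
[21, 10, 18] → max 21
[10, 18, 22] → max 22
[18, 22, 7] → max 22
[22, 7, 24] → max 24
[7, 24, 4] → max 24
[24, 4, 20] → max 24
[4, 20, 24] → max 24
[20, 24, 23] → max 24
[24, 23, 4] → max 24
[23, 4, 16] → max 23
[4, 16, 18] → max 18
[16, 18, 4] → max 18
[18, 4, 12] → max 18
[4, 12, 18] → max 18
Minimum of these is 17.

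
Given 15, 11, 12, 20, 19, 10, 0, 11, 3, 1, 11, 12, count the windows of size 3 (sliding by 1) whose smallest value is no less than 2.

4

15 11 12 → min 11  ≥ 2 ✓
11 12 20 → min 11  ≥ 2 ✓
12 20 19 → min 12  ≥ 2 ✓
20 19 10 → min 10  ≥ 2 ✓
19 10 0 → min 0
10 0 11 → min 0
0 11 3 → min 0
11 3 1 → min 1
3 1 11 → min 1
1 11 12 → min 1
4 windows satisfy the condition.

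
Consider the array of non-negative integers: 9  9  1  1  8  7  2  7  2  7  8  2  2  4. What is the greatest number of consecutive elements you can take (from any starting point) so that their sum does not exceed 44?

[9] sum 9 len 1
[9, 9] sum 18 len 2
[9, 9, 1] sum 19 len 3
[9, 9, 1, 1] sum 20 len 4
[9, 9, 1, 1, 8] sum 28 len 5
[9, 9, 1, 1, 8, 7] sum 35 len 6
[9, 9, 1, 1, 8, 7, 2] sum 37 len 7
[9, 9, 1, 1, 8, 7, 2, 7] sum 44 len 8
[9, 1, 1, 8, 7, 2, 7, 2] sum 37 len 8
[9, 1, 1, 8, 7, 2, 7, 2, 7] sum 44 len 9
[1, 1, 8, 7, 2, 7, 2, 7, 8] sum 43 len 9
[1, 8, 7, 2, 7, 2, 7, 8, 2] sum 44 len 9
[7, 2, 7, 2, 7, 8, 2, 2] sum 37 len 8
[7, 2, 7, 2, 7, 8, 2, 2, 4] sum 41 len 9
Longest length seen: 9.

9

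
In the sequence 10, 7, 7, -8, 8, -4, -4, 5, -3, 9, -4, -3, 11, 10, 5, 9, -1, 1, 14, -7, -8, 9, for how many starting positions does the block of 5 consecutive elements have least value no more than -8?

10 7 7 -8 8 → min -8  ≤ -8 ✓
7 7 -8 8 -4 → min -8  ≤ -8 ✓
7 -8 8 -4 -4 → min -8  ≤ -8 ✓
-8 8 -4 -4 5 → min -8  ≤ -8 ✓
8 -4 -4 5 -3 → min -4
-4 -4 5 -3 9 → min -4
-4 5 -3 9 -4 → min -4
5 -3 9 -4 -3 → min -4
-3 9 -4 -3 11 → min -4
9 -4 -3 11 10 → min -4
-4 -3 11 10 5 → min -4
-3 11 10 5 9 → min -3
11 10 5 9 -1 → min -1
10 5 9 -1 1 → min -1
5 9 -1 1 14 → min -1
9 -1 1 14 -7 → min -7
-1 1 14 -7 -8 → min -8  ≤ -8 ✓
1 14 -7 -8 9 → min -8  ≤ -8 ✓
6 windows satisfy the condition.

6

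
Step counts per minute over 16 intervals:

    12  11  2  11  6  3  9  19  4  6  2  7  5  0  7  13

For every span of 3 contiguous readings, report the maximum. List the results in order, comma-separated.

12, 11, 11, 11, 9, 19, 19, 19, 6, 7, 7, 7, 7, 13

Sliding a size-3 window across the 16 values:
[12, 11, 2] → max 12
[11, 2, 11] → max 11
[2, 11, 6] → max 11
[11, 6, 3] → max 11
[6, 3, 9] → max 9
[3, 9, 19] → max 19
[9, 19, 4] → max 19
[19, 4, 6] → max 19
[4, 6, 2] → max 6
[6, 2, 7] → max 7
[2, 7, 5] → max 7
[7, 5, 0] → max 7
[5, 0, 7] → max 7
[0, 7, 13] → max 13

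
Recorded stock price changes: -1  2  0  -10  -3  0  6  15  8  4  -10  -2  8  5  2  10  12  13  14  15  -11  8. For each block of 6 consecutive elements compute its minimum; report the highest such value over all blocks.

2

(-1, 2, 0, -10, -3, 0) → min -10
(2, 0, -10, -3, 0, 6) → min -10
(0, -10, -3, 0, 6, 15) → min -10
(-10, -3, 0, 6, 15, 8) → min -10
(-3, 0, 6, 15, 8, 4) → min -3
(0, 6, 15, 8, 4, -10) → min -10
(6, 15, 8, 4, -10, -2) → min -10
(15, 8, 4, -10, -2, 8) → min -10
(8, 4, -10, -2, 8, 5) → min -10
(4, -10, -2, 8, 5, 2) → min -10
(-10, -2, 8, 5, 2, 10) → min -10
(-2, 8, 5, 2, 10, 12) → min -2
(8, 5, 2, 10, 12, 13) → min 2
(5, 2, 10, 12, 13, 14) → min 2
(2, 10, 12, 13, 14, 15) → min 2
(10, 12, 13, 14, 15, -11) → min -11
(12, 13, 14, 15, -11, 8) → min -11
Highest of these is 2.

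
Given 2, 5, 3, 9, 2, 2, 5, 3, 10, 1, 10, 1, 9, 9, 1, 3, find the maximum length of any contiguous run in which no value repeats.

5

[2] len 1
[2, 5] len 2
[2, 5, 3] len 3
[2, 5, 3, 9] len 4
[5, 3, 9, 2] len 4
[2] len 1
[2, 5] len 2
[2, 5, 3] len 3
[2, 5, 3, 10] len 4
[2, 5, 3, 10, 1] len 5
[1, 10] len 2
[10, 1] len 2
[10, 1, 9] len 3
[9] len 1
[9, 1] len 2
[9, 1, 3] len 3
Longest all-distinct length: 5.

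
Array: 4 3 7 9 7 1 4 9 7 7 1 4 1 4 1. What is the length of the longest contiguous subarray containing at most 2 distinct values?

5

Extend right; when distinct count exceeds 2, shrink from the left:
add 4: window [4] (1 distinct), len 1
add 3: window [4, 3] (2 distinct), len 2
add 7: window [3, 7] (2 distinct), len 2
add 9: window [7, 9] (2 distinct), len 2
add 7: window [7, 9, 7] (2 distinct), len 3
add 1: window [7, 1] (2 distinct), len 2
add 4: window [1, 4] (2 distinct), len 2
add 9: window [4, 9] (2 distinct), len 2
add 7: window [9, 7] (2 distinct), len 2
add 7: window [9, 7, 7] (2 distinct), len 3
add 1: window [7, 7, 1] (2 distinct), len 3
add 4: window [1, 4] (2 distinct), len 2
add 1: window [1, 4, 1] (2 distinct), len 3
add 4: window [1, 4, 1, 4] (2 distinct), len 4
add 1: window [1, 4, 1, 4, 1] (2 distinct), len 5
Longest length with ≤2 distinct: 5.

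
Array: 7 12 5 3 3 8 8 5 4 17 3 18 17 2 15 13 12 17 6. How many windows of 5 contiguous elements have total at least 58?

5

(7, 12, 5, 3, 3) → sum 30
(12, 5, 3, 3, 8) → sum 31
(5, 3, 3, 8, 8) → sum 27
(3, 3, 8, 8, 5) → sum 27
(3, 8, 8, 5, 4) → sum 28
(8, 8, 5, 4, 17) → sum 42
(8, 5, 4, 17, 3) → sum 37
(5, 4, 17, 3, 18) → sum 47
(4, 17, 3, 18, 17) → sum 59  ≥ 58 ✓
(17, 3, 18, 17, 2) → sum 57
(3, 18, 17, 2, 15) → sum 55
(18, 17, 2, 15, 13) → sum 65  ≥ 58 ✓
(17, 2, 15, 13, 12) → sum 59  ≥ 58 ✓
(2, 15, 13, 12, 17) → sum 59  ≥ 58 ✓
(15, 13, 12, 17, 6) → sum 63  ≥ 58 ✓
5 windows satisfy the condition.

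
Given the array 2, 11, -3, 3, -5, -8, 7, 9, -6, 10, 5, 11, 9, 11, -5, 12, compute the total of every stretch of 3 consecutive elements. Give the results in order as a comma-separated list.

(2, 11, -3) → sum 10
(11, -3, 3) → sum 11
(-3, 3, -5) → sum -5
(3, -5, -8) → sum -10
(-5, -8, 7) → sum -6
(-8, 7, 9) → sum 8
(7, 9, -6) → sum 10
(9, -6, 10) → sum 13
(-6, 10, 5) → sum 9
(10, 5, 11) → sum 26
(5, 11, 9) → sum 25
(11, 9, 11) → sum 31
(9, 11, -5) → sum 15
(11, -5, 12) → sum 18

10, 11, -5, -10, -6, 8, 10, 13, 9, 26, 25, 31, 15, 18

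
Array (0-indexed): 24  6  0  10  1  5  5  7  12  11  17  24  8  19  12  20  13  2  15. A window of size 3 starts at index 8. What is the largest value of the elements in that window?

17

Elements at indices 8..10: 12, 11, 17
max(12, 11, 17) = 17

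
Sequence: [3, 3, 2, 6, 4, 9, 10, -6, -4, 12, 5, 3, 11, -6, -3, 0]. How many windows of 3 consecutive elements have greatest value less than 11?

8

(3, 3, 2) → max 3  < 11 ✓
(3, 2, 6) → max 6  < 11 ✓
(2, 6, 4) → max 6  < 11 ✓
(6, 4, 9) → max 9  < 11 ✓
(4, 9, 10) → max 10  < 11 ✓
(9, 10, -6) → max 10  < 11 ✓
(10, -6, -4) → max 10  < 11 ✓
(-6, -4, 12) → max 12
(-4, 12, 5) → max 12
(12, 5, 3) → max 12
(5, 3, 11) → max 11
(3, 11, -6) → max 11
(11, -6, -3) → max 11
(-6, -3, 0) → max 0  < 11 ✓
8 windows satisfy the condition.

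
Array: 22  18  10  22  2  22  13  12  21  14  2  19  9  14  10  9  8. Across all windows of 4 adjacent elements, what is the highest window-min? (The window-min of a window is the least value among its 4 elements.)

12

22 18 10 22 → min 10
18 10 22 2 → min 2
10 22 2 22 → min 2
22 2 22 13 → min 2
2 22 13 12 → min 2
22 13 12 21 → min 12
13 12 21 14 → min 12
12 21 14 2 → min 2
21 14 2 19 → min 2
14 2 19 9 → min 2
2 19 9 14 → min 2
19 9 14 10 → min 9
9 14 10 9 → min 9
14 10 9 8 → min 8
Highest of these is 12.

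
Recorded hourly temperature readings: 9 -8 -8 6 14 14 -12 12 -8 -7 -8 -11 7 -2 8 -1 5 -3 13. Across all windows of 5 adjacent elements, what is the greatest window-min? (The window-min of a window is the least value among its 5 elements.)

-2

(9, -8, -8, 6, 14) → min -8
(-8, -8, 6, 14, 14) → min -8
(-8, 6, 14, 14, -12) → min -12
(6, 14, 14, -12, 12) → min -12
(14, 14, -12, 12, -8) → min -12
(14, -12, 12, -8, -7) → min -12
(-12, 12, -8, -7, -8) → min -12
(12, -8, -7, -8, -11) → min -11
(-8, -7, -8, -11, 7) → min -11
(-7, -8, -11, 7, -2) → min -11
(-8, -11, 7, -2, 8) → min -11
(-11, 7, -2, 8, -1) → min -11
(7, -2, 8, -1, 5) → min -2
(-2, 8, -1, 5, -3) → min -3
(8, -1, 5, -3, 13) → min -3
Greatest of these is -2.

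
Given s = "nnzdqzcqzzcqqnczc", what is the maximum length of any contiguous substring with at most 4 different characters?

13

[n] 1 distinct, len 1
[n, n] 1 distinct, len 2
[n, n, z] 2 distinct, len 3
[n, n, z, d] 3 distinct, len 4
[n, n, z, d, q] 4 distinct, len 5
[n, n, z, d, q, z] 4 distinct, len 6
[z, d, q, z, c] 4 distinct, len 5
[z, d, q, z, c, q] 4 distinct, len 6
[z, d, q, z, c, q, z] 4 distinct, len 7
[z, d, q, z, c, q, z, z] 4 distinct, len 8
[z, d, q, z, c, q, z, z, c] 4 distinct, len 9
[z, d, q, z, c, q, z, z, c, q] 4 distinct, len 10
[z, d, q, z, c, q, z, z, c, q, q] 4 distinct, len 11
[q, z, c, q, z, z, c, q, q, n] 4 distinct, len 10
[q, z, c, q, z, z, c, q, q, n, c] 4 distinct, len 11
[q, z, c, q, z, z, c, q, q, n, c, z] 4 distinct, len 12
[q, z, c, q, z, z, c, q, q, n, c, z, c] 4 distinct, len 13
Longest length with ≤4 distinct: 13.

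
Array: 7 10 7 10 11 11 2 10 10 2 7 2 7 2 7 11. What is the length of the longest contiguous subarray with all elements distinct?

3

[7] len 1
[7, 10] len 2
[10, 7] len 2
[7, 10] len 2
[7, 10, 11] len 3
[11] len 1
[11, 2] len 2
[11, 2, 10] len 3
[10] len 1
[10, 2] len 2
[10, 2, 7] len 3
[7, 2] len 2
[2, 7] len 2
[7, 2] len 2
[2, 7] len 2
[2, 7, 11] len 3
Longest all-distinct length: 3.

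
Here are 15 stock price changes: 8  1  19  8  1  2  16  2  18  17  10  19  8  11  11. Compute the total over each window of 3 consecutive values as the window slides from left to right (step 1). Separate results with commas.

(8, 1, 19) → sum 28
(1, 19, 8) → sum 28
(19, 8, 1) → sum 28
(8, 1, 2) → sum 11
(1, 2, 16) → sum 19
(2, 16, 2) → sum 20
(16, 2, 18) → sum 36
(2, 18, 17) → sum 37
(18, 17, 10) → sum 45
(17, 10, 19) → sum 46
(10, 19, 8) → sum 37
(19, 8, 11) → sum 38
(8, 11, 11) → sum 30

28, 28, 28, 11, 19, 20, 36, 37, 45, 46, 37, 38, 30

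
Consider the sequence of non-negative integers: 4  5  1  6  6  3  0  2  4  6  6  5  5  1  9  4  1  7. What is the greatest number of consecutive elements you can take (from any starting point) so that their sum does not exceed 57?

[4] sum 4 len 1
[4, 5] sum 9 len 2
[4, 5, 1] sum 10 len 3
[4, 5, 1, 6] sum 16 len 4
[4, 5, 1, 6, 6] sum 22 len 5
[4, 5, 1, 6, 6, 3] sum 25 len 6
[4, 5, 1, 6, 6, 3, 0] sum 25 len 7
[4, 5, 1, 6, 6, 3, 0, 2] sum 27 len 8
[4, 5, 1, 6, 6, 3, 0, 2, 4] sum 31 len 9
[4, 5, 1, 6, 6, 3, 0, 2, 4, 6] sum 37 len 10
[4, 5, 1, 6, 6, 3, 0, 2, 4, 6, 6] sum 43 len 11
[4, 5, 1, 6, 6, 3, 0, 2, 4, 6, 6, 5] sum 48 len 12
[4, 5, 1, 6, 6, 3, 0, 2, 4, 6, 6, 5, 5] sum 53 len 13
[4, 5, 1, 6, 6, 3, 0, 2, 4, 6, 6, 5, 5, 1] sum 54 len 14
[1, 6, 6, 3, 0, 2, 4, 6, 6, 5, 5, 1, 9] sum 54 len 13
[6, 6, 3, 0, 2, 4, 6, 6, 5, 5, 1, 9, 4] sum 57 len 13
[6, 3, 0, 2, 4, 6, 6, 5, 5, 1, 9, 4, 1] sum 52 len 13
[3, 0, 2, 4, 6, 6, 5, 5, 1, 9, 4, 1, 7] sum 53 len 13
Longest length seen: 14.

14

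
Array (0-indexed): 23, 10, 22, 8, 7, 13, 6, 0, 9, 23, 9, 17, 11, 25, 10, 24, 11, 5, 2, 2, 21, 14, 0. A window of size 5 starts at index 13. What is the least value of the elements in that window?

Elements at indices 13..17: 25, 10, 24, 11, 5
min(25, 10, 24, 11, 5) = 5

5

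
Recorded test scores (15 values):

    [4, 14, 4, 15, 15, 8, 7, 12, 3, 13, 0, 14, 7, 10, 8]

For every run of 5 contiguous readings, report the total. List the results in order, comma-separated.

52, 56, 49, 57, 45, 43, 35, 42, 37, 44, 39

4 14 4 15 15 → sum 52
14 4 15 15 8 → sum 56
4 15 15 8 7 → sum 49
15 15 8 7 12 → sum 57
15 8 7 12 3 → sum 45
8 7 12 3 13 → sum 43
7 12 3 13 0 → sum 35
12 3 13 0 14 → sum 42
3 13 0 14 7 → sum 37
13 0 14 7 10 → sum 44
0 14 7 10 8 → sum 39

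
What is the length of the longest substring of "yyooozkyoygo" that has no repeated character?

add y: [y] len 1
add y (repeat y, move left end past it): [y] len 1
add o: [y, o] len 2
add o (repeat o, move left end past it): [o] len 1
add o (repeat o, move left end past it): [o] len 1
add z: [o, z] len 2
add k: [o, z, k] len 3
add y: [o, z, k, y] len 4
add o (repeat o, move left end past it): [z, k, y, o] len 4
add y (repeat y, move left end past it): [o, y] len 2
add g: [o, y, g] len 3
add o (repeat o, move left end past it): [y, g, o] len 3
Longest all-distinct length: 4.

4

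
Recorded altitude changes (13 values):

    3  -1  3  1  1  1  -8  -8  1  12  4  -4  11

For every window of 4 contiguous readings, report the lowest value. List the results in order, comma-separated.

-1, -1, 1, -8, -8, -8, -8, -8, -4, -4

(3, -1, 3, 1) → min -1
(-1, 3, 1, 1) → min -1
(3, 1, 1, 1) → min 1
(1, 1, 1, -8) → min -8
(1, 1, -8, -8) → min -8
(1, -8, -8, 1) → min -8
(-8, -8, 1, 12) → min -8
(-8, 1, 12, 4) → min -8
(1, 12, 4, -4) → min -4
(12, 4, -4, 11) → min -4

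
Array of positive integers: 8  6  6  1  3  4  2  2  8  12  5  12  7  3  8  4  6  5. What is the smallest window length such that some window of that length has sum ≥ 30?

add 8: running sum 8 < 30
add 6: running sum 14 < 30
add 6: running sum 20 < 30
add 1: running sum 21 < 30
add 3: running sum 24 < 30
add 4: running sum 28 < 30
add 2: shortest ending here [8, 6, 6, 1, 3, 4, 2] sum 30, len 7
add 2: shortest ending here [8, 6, 6, 1, 3, 4, 2, 2] sum 32, len 8
add 8: shortest ending here [6, 6, 1, 3, 4, 2, 2, 8] sum 32, len 8
add 12: shortest ending here [3, 4, 2, 2, 8, 12] sum 31, len 6
add 5: shortest ending here [4, 2, 2, 8, 12, 5] sum 33, len 6
add 12: shortest ending here [8, 12, 5, 12] sum 37, len 4
add 7: shortest ending here [12, 5, 12, 7] sum 36, len 4
add 3: shortest ending here [12, 5, 12, 7, 3] sum 39, len 5
add 8: shortest ending here [12, 7, 3, 8] sum 30, len 4
add 4: shortest ending here [12, 7, 3, 8, 4] sum 34, len 5
add 6: shortest ending here [12, 7, 3, 8, 4, 6] sum 40, len 6
add 5: shortest ending here [7, 3, 8, 4, 6, 5] sum 33, len 6
Shortest qualifying length: 4.

4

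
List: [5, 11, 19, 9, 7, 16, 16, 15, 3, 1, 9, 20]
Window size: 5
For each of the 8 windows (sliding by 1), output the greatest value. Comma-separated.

(5, 11, 19, 9, 7) → max 19
(11, 19, 9, 7, 16) → max 19
(19, 9, 7, 16, 16) → max 19
(9, 7, 16, 16, 15) → max 16
(7, 16, 16, 15, 3) → max 16
(16, 16, 15, 3, 1) → max 16
(16, 15, 3, 1, 9) → max 16
(15, 3, 1, 9, 20) → max 20

19, 19, 19, 16, 16, 16, 16, 20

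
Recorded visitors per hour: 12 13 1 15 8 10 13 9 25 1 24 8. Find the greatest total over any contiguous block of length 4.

59

12 13 1 15 → sum 41
13 1 15 8 → sum 37
1 15 8 10 → sum 34
15 8 10 13 → sum 46
8 10 13 9 → sum 40
10 13 9 25 → sum 57
13 9 25 1 → sum 48
9 25 1 24 → sum 59
25 1 24 8 → sum 58
Greatest of these is 59.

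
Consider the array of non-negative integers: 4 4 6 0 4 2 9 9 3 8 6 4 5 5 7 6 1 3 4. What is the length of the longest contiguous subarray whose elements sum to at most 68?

13

add 4: [4] sum 4, len 1
add 4: [4, 4] sum 8, len 2
add 6: [4, 4, 6] sum 14, len 3
add 0: [4, 4, 6, 0] sum 14, len 4
add 4: [4, 4, 6, 0, 4] sum 18, len 5
add 2: [4, 4, 6, 0, 4, 2] sum 20, len 6
add 9: [4, 4, 6, 0, 4, 2, 9] sum 29, len 7
add 9: [4, 4, 6, 0, 4, 2, 9, 9] sum 38, len 8
add 3: [4, 4, 6, 0, 4, 2, 9, 9, 3] sum 41, len 9
add 8: [4, 4, 6, 0, 4, 2, 9, 9, 3, 8] sum 49, len 10
add 6: [4, 4, 6, 0, 4, 2, 9, 9, 3, 8, 6] sum 55, len 11
add 4: [4, 4, 6, 0, 4, 2, 9, 9, 3, 8, 6, 4] sum 59, len 12
add 5: [4, 4, 6, 0, 4, 2, 9, 9, 3, 8, 6, 4, 5] sum 64, len 13
add 5: [4, 6, 0, 4, 2, 9, 9, 3, 8, 6, 4, 5, 5] sum 65, len 13
add 7: [6, 0, 4, 2, 9, 9, 3, 8, 6, 4, 5, 5, 7] sum 68, len 13
add 6: [0, 4, 2, 9, 9, 3, 8, 6, 4, 5, 5, 7, 6] sum 68, len 13
add 1: [2, 9, 9, 3, 8, 6, 4, 5, 5, 7, 6, 1] sum 65, len 12
add 3: [2, 9, 9, 3, 8, 6, 4, 5, 5, 7, 6, 1, 3] sum 68, len 13
add 4: [9, 3, 8, 6, 4, 5, 5, 7, 6, 1, 3, 4] sum 61, len 12
Longest length seen: 13.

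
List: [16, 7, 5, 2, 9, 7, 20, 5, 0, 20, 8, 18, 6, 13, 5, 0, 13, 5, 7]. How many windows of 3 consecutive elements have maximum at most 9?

(16, 7, 5) → max 16
(7, 5, 2) → max 7  ≤ 9 ✓
(5, 2, 9) → max 9  ≤ 9 ✓
(2, 9, 7) → max 9  ≤ 9 ✓
(9, 7, 20) → max 20
(7, 20, 5) → max 20
(20, 5, 0) → max 20
(5, 0, 20) → max 20
(0, 20, 8) → max 20
(20, 8, 18) → max 20
(8, 18, 6) → max 18
(18, 6, 13) → max 18
(6, 13, 5) → max 13
(13, 5, 0) → max 13
(5, 0, 13) → max 13
(0, 13, 5) → max 13
(13, 5, 7) → max 13
3 windows satisfy the condition.

3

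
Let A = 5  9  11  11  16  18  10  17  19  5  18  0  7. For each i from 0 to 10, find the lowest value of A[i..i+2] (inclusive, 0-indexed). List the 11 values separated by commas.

5, 9, 11, 11, 10, 10, 10, 5, 5, 0, 0

(5, 9, 11) → min 5
(9, 11, 11) → min 9
(11, 11, 16) → min 11
(11, 16, 18) → min 11
(16, 18, 10) → min 10
(18, 10, 17) → min 10
(10, 17, 19) → min 10
(17, 19, 5) → min 5
(19, 5, 18) → min 5
(5, 18, 0) → min 0
(18, 0, 7) → min 0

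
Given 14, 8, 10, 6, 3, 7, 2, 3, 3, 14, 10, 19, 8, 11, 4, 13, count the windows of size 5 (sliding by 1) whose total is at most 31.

4

(14, 8, 10, 6, 3) → sum 41
(8, 10, 6, 3, 7) → sum 34
(10, 6, 3, 7, 2) → sum 28  ≤ 31 ✓
(6, 3, 7, 2, 3) → sum 21  ≤ 31 ✓
(3, 7, 2, 3, 3) → sum 18  ≤ 31 ✓
(7, 2, 3, 3, 14) → sum 29  ≤ 31 ✓
(2, 3, 3, 14, 10) → sum 32
(3, 3, 14, 10, 19) → sum 49
(3, 14, 10, 19, 8) → sum 54
(14, 10, 19, 8, 11) → sum 62
(10, 19, 8, 11, 4) → sum 52
(19, 8, 11, 4, 13) → sum 55
4 windows satisfy the condition.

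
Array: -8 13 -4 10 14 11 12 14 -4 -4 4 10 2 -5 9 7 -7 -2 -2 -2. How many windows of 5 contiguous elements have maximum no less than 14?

8

[-8, 13, -4, 10, 14] → max 14  ≥ 14 ✓
[13, -4, 10, 14, 11] → max 14  ≥ 14 ✓
[-4, 10, 14, 11, 12] → max 14  ≥ 14 ✓
[10, 14, 11, 12, 14] → max 14  ≥ 14 ✓
[14, 11, 12, 14, -4] → max 14  ≥ 14 ✓
[11, 12, 14, -4, -4] → max 14  ≥ 14 ✓
[12, 14, -4, -4, 4] → max 14  ≥ 14 ✓
[14, -4, -4, 4, 10] → max 14  ≥ 14 ✓
[-4, -4, 4, 10, 2] → max 10
[-4, 4, 10, 2, -5] → max 10
[4, 10, 2, -5, 9] → max 10
[10, 2, -5, 9, 7] → max 10
[2, -5, 9, 7, -7] → max 9
[-5, 9, 7, -7, -2] → max 9
[9, 7, -7, -2, -2] → max 9
[7, -7, -2, -2, -2] → max 7
8 windows satisfy the condition.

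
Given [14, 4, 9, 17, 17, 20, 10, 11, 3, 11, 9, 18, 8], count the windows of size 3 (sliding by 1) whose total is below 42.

8

14 4 9 → sum 27  < 42 ✓
4 9 17 → sum 30  < 42 ✓
9 17 17 → sum 43
17 17 20 → sum 54
17 20 10 → sum 47
20 10 11 → sum 41  < 42 ✓
10 11 3 → sum 24  < 42 ✓
11 3 11 → sum 25  < 42 ✓
3 11 9 → sum 23  < 42 ✓
11 9 18 → sum 38  < 42 ✓
9 18 8 → sum 35  < 42 ✓
8 windows satisfy the condition.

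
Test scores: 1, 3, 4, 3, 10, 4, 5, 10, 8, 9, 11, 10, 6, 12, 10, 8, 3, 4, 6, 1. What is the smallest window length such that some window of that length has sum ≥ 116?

Extend right; whenever the sum reaches 116, record the length and shrink from the left:
add 1: running sum 1 < 116
add 3: running sum 4 < 116
add 4: running sum 8 < 116
add 3: running sum 11 < 116
add 10: running sum 21 < 116
add 4: running sum 25 < 116
add 5: running sum 30 < 116
add 10: running sum 40 < 116
add 8: running sum 48 < 116
add 9: running sum 57 < 116
add 11: running sum 68 < 116
add 10: running sum 78 < 116
add 6: running sum 84 < 116
add 12: running sum 96 < 116
add 10: running sum 106 < 116
add 8: running sum 114 < 116
end 16: [3, 4, 3, 10, 4, 5, 10, 8, 9, 11, 10, 6, 12, 10, 8, 3] sum 116, len 16
end 17: [4, 3, 10, 4, 5, 10, 8, 9, 11, 10, 6, 12, 10, 8, 3, 4] sum 117, len 16
end 18: [10, 4, 5, 10, 8, 9, 11, 10, 6, 12, 10, 8, 3, 4, 6] sum 116, len 15
end 19: [10, 4, 5, 10, 8, 9, 11, 10, 6, 12, 10, 8, 3, 4, 6, 1] sum 117, len 16
Shortest qualifying length: 15.

15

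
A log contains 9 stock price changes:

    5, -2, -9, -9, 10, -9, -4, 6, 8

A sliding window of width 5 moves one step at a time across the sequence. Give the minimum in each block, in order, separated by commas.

-9, -9, -9, -9, -9

[5, -2, -9, -9, 10] → min -9
[-2, -9, -9, 10, -9] → min -9
[-9, -9, 10, -9, -4] → min -9
[-9, 10, -9, -4, 6] → min -9
[10, -9, -4, 6, 8] → min -9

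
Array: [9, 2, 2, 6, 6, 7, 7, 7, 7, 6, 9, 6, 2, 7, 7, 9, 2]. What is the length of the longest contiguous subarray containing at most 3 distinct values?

9

[9] 1 distinct, len 1
[9, 2] 2 distinct, len 2
[9, 2, 2] 2 distinct, len 3
[9, 2, 2, 6] 3 distinct, len 4
[9, 2, 2, 6, 6] 3 distinct, len 5
[2, 2, 6, 6, 7] 3 distinct, len 5
[2, 2, 6, 6, 7, 7] 3 distinct, len 6
[2, 2, 6, 6, 7, 7, 7] 3 distinct, len 7
[2, 2, 6, 6, 7, 7, 7, 7] 3 distinct, len 8
[2, 2, 6, 6, 7, 7, 7, 7, 6] 3 distinct, len 9
[6, 6, 7, 7, 7, 7, 6, 9] 3 distinct, len 8
[6, 6, 7, 7, 7, 7, 6, 9, 6] 3 distinct, len 9
[6, 9, 6, 2] 3 distinct, len 4
[6, 2, 7] 3 distinct, len 3
[6, 2, 7, 7] 3 distinct, len 4
[2, 7, 7, 9] 3 distinct, len 4
[2, 7, 7, 9, 2] 3 distinct, len 5
Longest length with ≤3 distinct: 9.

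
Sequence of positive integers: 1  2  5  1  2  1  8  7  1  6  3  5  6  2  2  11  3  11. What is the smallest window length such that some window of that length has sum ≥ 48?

Extend right; whenever the sum reaches 48, record the length and shrink from the left:
add 1: running sum 1 < 48
add 2: running sum 3 < 48
add 5: running sum 8 < 48
add 1: running sum 9 < 48
add 2: running sum 11 < 48
add 1: running sum 12 < 48
add 8: running sum 20 < 48
add 7: running sum 27 < 48
add 1: running sum 28 < 48
add 6: running sum 34 < 48
add 3: running sum 37 < 48
add 5: running sum 42 < 48
end 12: [1, 2, 5, 1, 2, 1, 8, 7, 1, 6, 3, 5, 6] sum 48, len 13
end 13: [2, 5, 1, 2, 1, 8, 7, 1, 6, 3, 5, 6, 2] sum 49, len 13
end 14: [5, 1, 2, 1, 8, 7, 1, 6, 3, 5, 6, 2, 2] sum 49, len 13
end 15: [8, 7, 1, 6, 3, 5, 6, 2, 2, 11] sum 51, len 10
end 16: [8, 7, 1, 6, 3, 5, 6, 2, 2, 11, 3] sum 54, len 11
end 17: [6, 3, 5, 6, 2, 2, 11, 3, 11] sum 49, len 9
Shortest qualifying length: 9.

9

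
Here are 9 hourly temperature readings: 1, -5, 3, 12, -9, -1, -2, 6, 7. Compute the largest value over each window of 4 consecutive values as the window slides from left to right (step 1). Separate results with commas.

12, 12, 12, 12, 6, 7

[1, -5, 3, 12] → max 12
[-5, 3, 12, -9] → max 12
[3, 12, -9, -1] → max 12
[12, -9, -1, -2] → max 12
[-9, -1, -2, 6] → max 6
[-1, -2, 6, 7] → max 7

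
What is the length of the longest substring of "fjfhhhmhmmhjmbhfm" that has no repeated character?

5

[f] len 1
[f, j] len 2
[j, f] len 2
[j, f, h] len 3
[h] len 1
[h] len 1
[h, m] len 2
[m, h] len 2
[h, m] len 2
[m] len 1
[m, h] len 2
[m, h, j] len 3
[h, j, m] len 3
[h, j, m, b] len 4
[j, m, b, h] len 4
[j, m, b, h, f] len 5
[b, h, f, m] len 4
Longest all-distinct length: 5.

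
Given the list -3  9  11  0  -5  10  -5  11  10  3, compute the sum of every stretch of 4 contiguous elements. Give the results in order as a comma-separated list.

-3 9 11 0 → sum 17
9 11 0 -5 → sum 15
11 0 -5 10 → sum 16
0 -5 10 -5 → sum 0
-5 10 -5 11 → sum 11
10 -5 11 10 → sum 26
-5 11 10 3 → sum 19

17, 15, 16, 0, 11, 26, 19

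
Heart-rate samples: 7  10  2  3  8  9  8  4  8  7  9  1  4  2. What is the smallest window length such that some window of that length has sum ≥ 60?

Extend right; whenever the sum reaches 60, record the length and shrink from the left:
add 7: running sum 7 < 60
add 10: running sum 17 < 60
add 2: running sum 19 < 60
add 3: running sum 22 < 60
add 8: running sum 30 < 60
add 9: running sum 39 < 60
add 8: running sum 47 < 60
add 4: running sum 51 < 60
add 8: running sum 59 < 60
end 9: [7, 10, 2, 3, 8, 9, 8, 4, 8, 7] sum 66, len 10
end 10: [10, 2, 3, 8, 9, 8, 4, 8, 7, 9] sum 68, len 10
end 11: [10, 2, 3, 8, 9, 8, 4, 8, 7, 9, 1] sum 69, len 11
end 12: [3, 8, 9, 8, 4, 8, 7, 9, 1, 4] sum 61, len 10
end 13: [8, 9, 8, 4, 8, 7, 9, 1, 4, 2] sum 60, len 10
Shortest qualifying length: 10.

10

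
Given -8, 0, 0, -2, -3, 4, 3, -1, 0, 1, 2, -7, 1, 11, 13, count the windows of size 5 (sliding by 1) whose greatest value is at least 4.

7

(-8, 0, 0, -2, -3) → max 0
(0, 0, -2, -3, 4) → max 4  ≥ 4 ✓
(0, -2, -3, 4, 3) → max 4  ≥ 4 ✓
(-2, -3, 4, 3, -1) → max 4  ≥ 4 ✓
(-3, 4, 3, -1, 0) → max 4  ≥ 4 ✓
(4, 3, -1, 0, 1) → max 4  ≥ 4 ✓
(3, -1, 0, 1, 2) → max 3
(-1, 0, 1, 2, -7) → max 2
(0, 1, 2, -7, 1) → max 2
(1, 2, -7, 1, 11) → max 11  ≥ 4 ✓
(2, -7, 1, 11, 13) → max 13  ≥ 4 ✓
7 windows satisfy the condition.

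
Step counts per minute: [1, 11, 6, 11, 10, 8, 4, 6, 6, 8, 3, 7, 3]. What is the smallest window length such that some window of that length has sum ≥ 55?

7

add 1: running sum 1 < 55
add 11: running sum 12 < 55
add 6: running sum 18 < 55
add 11: running sum 29 < 55
add 10: running sum 39 < 55
add 8: running sum 47 < 55
add 4: running sum 51 < 55
add 6: shortest ending here [11, 6, 11, 10, 8, 4, 6] sum 56, len 7
add 6: shortest ending here [11, 6, 11, 10, 8, 4, 6, 6] sum 62, len 8
add 8: shortest ending here [6, 11, 10, 8, 4, 6, 6, 8] sum 59, len 8
add 3: shortest ending here [11, 10, 8, 4, 6, 6, 8, 3] sum 56, len 8
add 7: shortest ending here [11, 10, 8, 4, 6, 6, 8, 3, 7] sum 63, len 9
add 3: shortest ending here [10, 8, 4, 6, 6, 8, 3, 7, 3] sum 55, len 9
Shortest qualifying length: 7.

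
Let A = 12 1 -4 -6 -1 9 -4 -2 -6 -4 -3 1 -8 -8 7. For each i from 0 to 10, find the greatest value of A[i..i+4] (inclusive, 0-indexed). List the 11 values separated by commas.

[12, 1, -4, -6, -1] → max 12
[1, -4, -6, -1, 9] → max 9
[-4, -6, -1, 9, -4] → max 9
[-6, -1, 9, -4, -2] → max 9
[-1, 9, -4, -2, -6] → max 9
[9, -4, -2, -6, -4] → max 9
[-4, -2, -6, -4, -3] → max -2
[-2, -6, -4, -3, 1] → max 1
[-6, -4, -3, 1, -8] → max 1
[-4, -3, 1, -8, -8] → max 1
[-3, 1, -8, -8, 7] → max 7

12, 9, 9, 9, 9, 9, -2, 1, 1, 1, 7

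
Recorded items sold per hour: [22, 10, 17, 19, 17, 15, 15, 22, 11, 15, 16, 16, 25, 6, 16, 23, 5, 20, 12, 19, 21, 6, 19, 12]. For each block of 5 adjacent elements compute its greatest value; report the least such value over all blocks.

19

Window maxs for each of the 20 positions:
22 10 17 19 17 → max 22
10 17 19 17 15 → max 19
17 19 17 15 15 → max 19
19 17 15 15 22 → max 22
17 15 15 22 11 → max 22
15 15 22 11 15 → max 22
15 22 11 15 16 → max 22
22 11 15 16 16 → max 22
11 15 16 16 25 → max 25
15 16 16 25 6 → max 25
16 16 25 6 16 → max 25
16 25 6 16 23 → max 25
25 6 16 23 5 → max 25
6 16 23 5 20 → max 23
16 23 5 20 12 → max 23
23 5 20 12 19 → max 23
5 20 12 19 21 → max 21
20 12 19 21 6 → max 21
12 19 21 6 19 → max 21
19 21 6 19 12 → max 21
Least of these is 19.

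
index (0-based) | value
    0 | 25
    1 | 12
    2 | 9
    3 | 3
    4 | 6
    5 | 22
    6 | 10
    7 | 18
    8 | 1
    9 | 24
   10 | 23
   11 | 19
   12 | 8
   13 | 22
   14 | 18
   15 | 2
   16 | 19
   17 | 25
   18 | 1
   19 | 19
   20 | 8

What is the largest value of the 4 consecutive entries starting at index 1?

12

Elements at indices 1..4: 12, 9, 3, 6
max(12, 9, 3, 6) = 12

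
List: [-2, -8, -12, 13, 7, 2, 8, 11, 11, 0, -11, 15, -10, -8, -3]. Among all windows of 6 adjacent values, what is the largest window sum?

-2 -8 -12 13 7 2 → sum 0
-8 -12 13 7 2 8 → sum 10
-12 13 7 2 8 11 → sum 29
13 7 2 8 11 11 → sum 52
7 2 8 11 11 0 → sum 39
2 8 11 11 0 -11 → sum 21
8 11 11 0 -11 15 → sum 34
11 11 0 -11 15 -10 → sum 16
11 0 -11 15 -10 -8 → sum -3
0 -11 15 -10 -8 -3 → sum -17
Largest of these is 52.

52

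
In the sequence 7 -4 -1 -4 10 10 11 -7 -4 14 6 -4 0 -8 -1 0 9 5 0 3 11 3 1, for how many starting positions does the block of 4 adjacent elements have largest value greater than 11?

(7, -4, -1, -4) → max 7
(-4, -1, -4, 10) → max 10
(-1, -4, 10, 10) → max 10
(-4, 10, 10, 11) → max 11
(10, 10, 11, -7) → max 11
(10, 11, -7, -4) → max 11
(11, -7, -4, 14) → max 14  > 11 ✓
(-7, -4, 14, 6) → max 14  > 11 ✓
(-4, 14, 6, -4) → max 14  > 11 ✓
(14, 6, -4, 0) → max 14  > 11 ✓
(6, -4, 0, -8) → max 6
(-4, 0, -8, -1) → max 0
(0, -8, -1, 0) → max 0
(-8, -1, 0, 9) → max 9
(-1, 0, 9, 5) → max 9
(0, 9, 5, 0) → max 9
(9, 5, 0, 3) → max 9
(5, 0, 3, 11) → max 11
(0, 3, 11, 3) → max 11
(3, 11, 3, 1) → max 11
4 windows satisfy the condition.

4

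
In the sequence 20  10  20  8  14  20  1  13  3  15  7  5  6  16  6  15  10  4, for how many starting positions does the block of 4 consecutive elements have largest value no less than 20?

20 10 20 8 → max 20  ≥ 20 ✓
10 20 8 14 → max 20  ≥ 20 ✓
20 8 14 20 → max 20  ≥ 20 ✓
8 14 20 1 → max 20  ≥ 20 ✓
14 20 1 13 → max 20  ≥ 20 ✓
20 1 13 3 → max 20  ≥ 20 ✓
1 13 3 15 → max 15
13 3 15 7 → max 15
3 15 7 5 → max 15
15 7 5 6 → max 15
7 5 6 16 → max 16
5 6 16 6 → max 16
6 16 6 15 → max 16
16 6 15 10 → max 16
6 15 10 4 → max 15
6 windows satisfy the condition.

6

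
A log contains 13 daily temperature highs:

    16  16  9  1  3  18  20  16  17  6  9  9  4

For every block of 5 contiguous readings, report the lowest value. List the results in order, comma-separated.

(16, 16, 9, 1, 3) → min 1
(16, 9, 1, 3, 18) → min 1
(9, 1, 3, 18, 20) → min 1
(1, 3, 18, 20, 16) → min 1
(3, 18, 20, 16, 17) → min 3
(18, 20, 16, 17, 6) → min 6
(20, 16, 17, 6, 9) → min 6
(16, 17, 6, 9, 9) → min 6
(17, 6, 9, 9, 4) → min 4

1, 1, 1, 1, 3, 6, 6, 6, 4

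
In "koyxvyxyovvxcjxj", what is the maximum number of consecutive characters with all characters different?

5

add k: [k] len 1
add o: [k, o] len 2
add y: [k, o, y] len 3
add x: [k, o, y, x] len 4
add v: [k, o, y, x, v] len 5
add y (repeat y, move left end past it): [x, v, y] len 3
add x (repeat x, move left end past it): [v, y, x] len 3
add y (repeat y, move left end past it): [x, y] len 2
add o: [x, y, o] len 3
add v: [x, y, o, v] len 4
add v (repeat v, move left end past it): [v] len 1
add x: [v, x] len 2
add c: [v, x, c] len 3
add j: [v, x, c, j] len 4
add x (repeat x, move left end past it): [c, j, x] len 3
add j (repeat j, move left end past it): [x, j] len 2
Longest all-distinct length: 5.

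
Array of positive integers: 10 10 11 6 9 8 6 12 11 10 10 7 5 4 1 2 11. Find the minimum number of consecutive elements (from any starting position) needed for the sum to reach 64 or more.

Extend right; whenever the sum reaches 64, record the length and shrink from the left:
add 10: running sum 10 < 64
add 10: running sum 20 < 64
add 11: running sum 31 < 64
add 6: running sum 37 < 64
add 9: running sum 46 < 64
add 8: running sum 54 < 64
add 6: running sum 60 < 64
end 7: [10, 10, 11, 6, 9, 8, 6, 12] sum 72, len 8
end 8: [10, 11, 6, 9, 8, 6, 12, 11] sum 73, len 8
end 9: [11, 6, 9, 8, 6, 12, 11, 10] sum 73, len 8
end 10: [9, 8, 6, 12, 11, 10, 10] sum 66, len 7
end 11: [8, 6, 12, 11, 10, 10, 7] sum 64, len 7
end 12: [8, 6, 12, 11, 10, 10, 7, 5] sum 69, len 8
end 13: [6, 12, 11, 10, 10, 7, 5, 4] sum 65, len 8
end 14: [6, 12, 11, 10, 10, 7, 5, 4, 1] sum 66, len 9
end 15: [6, 12, 11, 10, 10, 7, 5, 4, 1, 2] sum 68, len 10
end 16: [12, 11, 10, 10, 7, 5, 4, 1, 2, 11] sum 73, len 10
Shortest qualifying length: 7.

7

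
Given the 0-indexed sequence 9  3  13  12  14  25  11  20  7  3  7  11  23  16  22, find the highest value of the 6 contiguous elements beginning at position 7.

23

Elements at indices 7..12: 20, 7, 3, 7, 11, 23
max(20, 7, 3, 7, 11, 23) = 23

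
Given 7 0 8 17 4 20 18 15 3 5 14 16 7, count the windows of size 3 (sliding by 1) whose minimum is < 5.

[7, 0, 8] → min 0  < 5 ✓
[0, 8, 17] → min 0  < 5 ✓
[8, 17, 4] → min 4  < 5 ✓
[17, 4, 20] → min 4  < 5 ✓
[4, 20, 18] → min 4  < 5 ✓
[20, 18, 15] → min 15
[18, 15, 3] → min 3  < 5 ✓
[15, 3, 5] → min 3  < 5 ✓
[3, 5, 14] → min 3  < 5 ✓
[5, 14, 16] → min 5
[14, 16, 7] → min 7
8 windows satisfy the condition.

8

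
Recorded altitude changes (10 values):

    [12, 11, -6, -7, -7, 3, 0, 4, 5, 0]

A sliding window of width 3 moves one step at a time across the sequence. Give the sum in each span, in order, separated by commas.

17, -2, -20, -11, -4, 7, 9, 9

(12, 11, -6) → sum 17
(11, -6, -7) → sum -2
(-6, -7, -7) → sum -20
(-7, -7, 3) → sum -11
(-7, 3, 0) → sum -4
(3, 0, 4) → sum 7
(0, 4, 5) → sum 9
(4, 5, 0) → sum 9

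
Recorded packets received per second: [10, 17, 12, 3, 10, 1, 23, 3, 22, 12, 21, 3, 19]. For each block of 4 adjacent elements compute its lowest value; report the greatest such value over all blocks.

(10, 17, 12, 3) → min 3
(17, 12, 3, 10) → min 3
(12, 3, 10, 1) → min 1
(3, 10, 1, 23) → min 1
(10, 1, 23, 3) → min 1
(1, 23, 3, 22) → min 1
(23, 3, 22, 12) → min 3
(3, 22, 12, 21) → min 3
(22, 12, 21, 3) → min 3
(12, 21, 3, 19) → min 3
Greatest of these is 3.

3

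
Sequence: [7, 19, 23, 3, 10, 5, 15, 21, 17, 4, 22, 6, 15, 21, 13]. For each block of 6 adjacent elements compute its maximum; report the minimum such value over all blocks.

21

7 19 23 3 10 5 → max 23
19 23 3 10 5 15 → max 23
23 3 10 5 15 21 → max 23
3 10 5 15 21 17 → max 21
10 5 15 21 17 4 → max 21
5 15 21 17 4 22 → max 22
15 21 17 4 22 6 → max 22
21 17 4 22 6 15 → max 22
17 4 22 6 15 21 → max 22
4 22 6 15 21 13 → max 22
Minimum of these is 21.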